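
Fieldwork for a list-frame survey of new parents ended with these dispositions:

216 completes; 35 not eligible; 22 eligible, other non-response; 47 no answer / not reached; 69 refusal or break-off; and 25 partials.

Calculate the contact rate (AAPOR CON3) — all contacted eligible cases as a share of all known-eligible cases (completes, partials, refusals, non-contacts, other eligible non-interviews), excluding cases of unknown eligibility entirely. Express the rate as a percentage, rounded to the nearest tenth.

87.6%

Top → 216 + 25 + 69 + 22 = 332
Denominator → 216 + 25 + 69 + 47 + 22 = 379
CON3 = 332 / 379 = 0.8760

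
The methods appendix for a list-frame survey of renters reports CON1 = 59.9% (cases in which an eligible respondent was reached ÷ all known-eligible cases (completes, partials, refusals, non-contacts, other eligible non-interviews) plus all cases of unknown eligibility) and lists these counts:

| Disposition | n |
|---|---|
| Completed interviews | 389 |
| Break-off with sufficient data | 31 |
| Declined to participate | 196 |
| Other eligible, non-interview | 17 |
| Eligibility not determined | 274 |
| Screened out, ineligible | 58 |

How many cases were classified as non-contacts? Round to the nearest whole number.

150

Top = 389 + 31 + 196 + 17 = 633
CON1 = 633 / D = 0.599
D = 633 / 0.599 = 1056.8
Other denominator terms total 907
non-contacts = 1056.8 − 907 ≈ 150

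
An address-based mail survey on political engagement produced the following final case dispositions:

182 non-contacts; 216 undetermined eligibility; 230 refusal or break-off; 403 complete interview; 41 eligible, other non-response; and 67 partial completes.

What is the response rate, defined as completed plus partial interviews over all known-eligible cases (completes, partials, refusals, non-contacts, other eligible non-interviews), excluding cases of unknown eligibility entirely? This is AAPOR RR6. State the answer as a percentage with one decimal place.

Top → 403 + 67 = 470
Denom → 403 + 67 + 230 + 182 + 41 = 923
RR6 = 470 / 923 = 0.5092

50.9%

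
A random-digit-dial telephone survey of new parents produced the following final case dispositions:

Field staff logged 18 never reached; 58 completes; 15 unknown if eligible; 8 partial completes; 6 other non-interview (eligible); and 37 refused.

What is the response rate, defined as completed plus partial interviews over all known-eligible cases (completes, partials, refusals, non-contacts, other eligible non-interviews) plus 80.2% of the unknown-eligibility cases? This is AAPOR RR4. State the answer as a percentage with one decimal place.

47.5%

Numerator = 58 + 8 = 66
Known eligible = 58 + 8 + 37 + 18 + 6 = 127
Eligible share of unknowns = 0.8020 × 15 = 12.03
Denominator = 127 + 12.03 = 139.03
RR4 = 66 / 139.03 = 0.4747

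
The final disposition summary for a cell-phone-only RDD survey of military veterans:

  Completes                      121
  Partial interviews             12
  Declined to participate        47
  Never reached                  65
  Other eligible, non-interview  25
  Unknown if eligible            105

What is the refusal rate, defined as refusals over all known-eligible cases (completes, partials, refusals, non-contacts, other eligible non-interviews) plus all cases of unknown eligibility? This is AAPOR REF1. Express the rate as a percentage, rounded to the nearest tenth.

Numerator: 47
Denom: 121 + 12 + 47 + 65 + 25 + 105 = 375
REF1 = 47 / 375 = 0.1253

12.5%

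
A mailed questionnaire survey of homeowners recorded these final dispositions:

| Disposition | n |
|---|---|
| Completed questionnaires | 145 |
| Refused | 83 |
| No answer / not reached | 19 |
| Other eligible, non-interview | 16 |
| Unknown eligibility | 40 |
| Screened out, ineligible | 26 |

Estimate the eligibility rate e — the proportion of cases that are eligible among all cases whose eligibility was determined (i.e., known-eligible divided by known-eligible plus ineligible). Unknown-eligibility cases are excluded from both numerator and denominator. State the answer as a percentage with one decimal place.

Determined eligible → 145 + 83 + 19 + 16 = 263
e = 263 / (263 + 26) = 263 / 289 = 0.9100

91.0%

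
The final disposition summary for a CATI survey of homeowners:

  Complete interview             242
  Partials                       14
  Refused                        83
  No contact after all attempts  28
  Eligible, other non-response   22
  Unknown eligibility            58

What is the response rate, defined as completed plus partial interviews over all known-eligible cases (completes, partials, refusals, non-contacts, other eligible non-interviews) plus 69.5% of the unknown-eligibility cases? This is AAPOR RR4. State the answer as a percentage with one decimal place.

Numerator = 242 + 14 = 256
Determined eligible = 242 + 14 + 83 + 28 + 22 = 389
Eligible share of unknowns = 0.6950 × 58 = 40.31
Base = 389 + 40.31 = 429.31
RR4 = 256 / 429.31 = 0.5963

59.6%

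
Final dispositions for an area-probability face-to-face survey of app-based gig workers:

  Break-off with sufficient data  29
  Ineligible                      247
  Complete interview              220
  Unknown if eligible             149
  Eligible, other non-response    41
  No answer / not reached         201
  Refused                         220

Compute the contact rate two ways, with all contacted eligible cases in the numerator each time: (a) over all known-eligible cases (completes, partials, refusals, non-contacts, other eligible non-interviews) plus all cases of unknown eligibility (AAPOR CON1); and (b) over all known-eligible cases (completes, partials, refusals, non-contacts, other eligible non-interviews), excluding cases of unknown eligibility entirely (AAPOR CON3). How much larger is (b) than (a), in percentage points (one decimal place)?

12.4

Top = 220 + 29 + 220 + 41 = 510
Denom = 220 + 29 + 220 + 201 + 41 + 149 = 860
CON1 = 510 / 860 = 0.5930
Denom = 220 + 29 + 220 + 201 + 41 = 711
CON3 = 510 / 711 = 0.7173
Difference = 71.73 − 59.30 = 12.43 percentage points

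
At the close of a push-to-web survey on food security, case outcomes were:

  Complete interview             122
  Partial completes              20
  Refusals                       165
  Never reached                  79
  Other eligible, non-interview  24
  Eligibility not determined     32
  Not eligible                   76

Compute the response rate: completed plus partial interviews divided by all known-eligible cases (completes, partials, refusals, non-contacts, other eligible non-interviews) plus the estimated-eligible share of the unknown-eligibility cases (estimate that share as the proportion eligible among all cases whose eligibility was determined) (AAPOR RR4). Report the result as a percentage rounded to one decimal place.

32.5%

Numerator = 122 + 20 = 142
Determined eligible = 122 + 20 + 165 + 79 + 24 = 410
e = 410 / (410 + 76) = 410 / 486 = 0.8436
e × U = 0.8436 × 32 = 27.00
Denominator = 410 + 27.00 = 437.00
RR4 = 142 / 437.00 = 0.3249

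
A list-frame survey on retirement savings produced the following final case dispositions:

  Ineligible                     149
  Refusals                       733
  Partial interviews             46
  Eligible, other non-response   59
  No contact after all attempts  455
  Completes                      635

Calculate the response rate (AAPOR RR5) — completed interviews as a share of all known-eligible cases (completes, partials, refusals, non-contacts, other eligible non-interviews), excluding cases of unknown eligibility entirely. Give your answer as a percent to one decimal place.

32.9%

Numerator: 635
Base: 635 + 46 + 733 + 455 + 59 = 1928
RR5 = 635 / 1928 = 0.3294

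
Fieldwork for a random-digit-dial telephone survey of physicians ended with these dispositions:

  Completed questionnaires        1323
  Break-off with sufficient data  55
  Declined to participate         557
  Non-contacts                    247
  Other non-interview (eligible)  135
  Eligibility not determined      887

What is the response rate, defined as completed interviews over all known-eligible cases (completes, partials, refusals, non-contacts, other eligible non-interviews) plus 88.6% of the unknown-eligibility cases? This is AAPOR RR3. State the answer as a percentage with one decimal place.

42.6%

Num: 1323
Eligible (known): 1323 + 55 + 557 + 247 + 135 = 2317
e × U: 0.8860 × 887 = 785.88
Denominator: 2317 + 785.88 = 3102.88
RR3 = 1323 / 3102.88 = 0.4264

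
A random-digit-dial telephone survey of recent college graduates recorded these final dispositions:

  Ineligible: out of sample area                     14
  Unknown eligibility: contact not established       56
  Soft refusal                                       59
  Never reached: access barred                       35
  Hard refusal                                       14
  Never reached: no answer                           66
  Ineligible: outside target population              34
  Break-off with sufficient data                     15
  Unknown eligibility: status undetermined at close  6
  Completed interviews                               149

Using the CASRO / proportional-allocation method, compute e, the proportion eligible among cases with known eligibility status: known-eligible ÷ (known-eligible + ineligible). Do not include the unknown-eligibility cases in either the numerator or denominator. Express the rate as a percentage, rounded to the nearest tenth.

87.6%

Declined to participate = 14 + 59 = 73
Non-contacts = 66 + 35 = 101
Undetermined eligibility = 56 + 6 = 62
Ineligible = 34 + 14 = 48
Eligible (known) → 149 + 15 + 73 + 101 = 338
e = 338 / (338 + 48) = 338 / 386 = 0.8756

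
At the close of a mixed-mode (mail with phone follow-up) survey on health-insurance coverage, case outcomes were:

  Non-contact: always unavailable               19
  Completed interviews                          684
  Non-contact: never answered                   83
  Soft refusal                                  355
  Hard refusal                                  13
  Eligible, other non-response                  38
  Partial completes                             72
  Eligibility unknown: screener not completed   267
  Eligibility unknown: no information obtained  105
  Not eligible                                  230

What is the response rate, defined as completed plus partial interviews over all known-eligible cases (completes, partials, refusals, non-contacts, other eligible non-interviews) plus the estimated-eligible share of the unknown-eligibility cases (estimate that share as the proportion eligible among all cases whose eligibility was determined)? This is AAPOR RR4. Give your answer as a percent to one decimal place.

Refusals = 13 + 355 = 368
Never reached = 83 + 19 = 102
Unknown eligibility = 267 + 105 = 372
Top = 684 + 72 = 756
Determined eligible = 684 + 72 + 368 + 102 + 38 = 1264
e = 1264 / (1264 + 230) = 1264 / 1494 = 0.8461
e × U = 0.8461 × 372 = 314.75
Denom = 1264 + 314.75 = 1578.75
RR4 = 756 / 1578.75 = 0.4789

47.9%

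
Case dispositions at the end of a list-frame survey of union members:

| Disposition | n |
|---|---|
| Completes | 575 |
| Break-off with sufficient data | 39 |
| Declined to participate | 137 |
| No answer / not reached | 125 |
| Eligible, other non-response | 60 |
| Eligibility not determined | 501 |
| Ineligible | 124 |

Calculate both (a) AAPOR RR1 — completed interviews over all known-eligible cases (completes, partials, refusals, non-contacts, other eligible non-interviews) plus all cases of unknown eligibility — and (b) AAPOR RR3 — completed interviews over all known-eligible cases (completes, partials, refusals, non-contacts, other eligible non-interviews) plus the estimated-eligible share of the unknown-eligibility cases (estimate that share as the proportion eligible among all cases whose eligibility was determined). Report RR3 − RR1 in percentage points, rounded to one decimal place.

1.7

Numerator → 575
Denominator → 575 + 39 + 137 + 125 + 60 + 501 = 1437
RR1 = 575 / 1437 = 0.4001
Determined eligible → 575 + 39 + 137 + 125 + 60 = 936
e = 936 / (936 + 124) = 936 / 1060 = 0.8830
Estimated eligible among unknowns → 0.8830 × 501 = 442.38
Denominator → 936 + 442.38 = 1378.38
RR3 = 575 / 1378.38 = 0.4172
Difference = 41.72 − 40.01 = 1.71 percentage points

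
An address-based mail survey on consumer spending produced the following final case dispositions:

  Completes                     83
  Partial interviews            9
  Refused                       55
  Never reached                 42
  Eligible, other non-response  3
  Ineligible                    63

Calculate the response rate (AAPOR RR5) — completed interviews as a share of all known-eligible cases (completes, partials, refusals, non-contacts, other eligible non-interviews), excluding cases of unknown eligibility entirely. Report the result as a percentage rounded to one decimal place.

43.2%

Num → 83
Base → 83 + 9 + 55 + 42 + 3 = 192
RR5 = 83 / 192 = 0.4323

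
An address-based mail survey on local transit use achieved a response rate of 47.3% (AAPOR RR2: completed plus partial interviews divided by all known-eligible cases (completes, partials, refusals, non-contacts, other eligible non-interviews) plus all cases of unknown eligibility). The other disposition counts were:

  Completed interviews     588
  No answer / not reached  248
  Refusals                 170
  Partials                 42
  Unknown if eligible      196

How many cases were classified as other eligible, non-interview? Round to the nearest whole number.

Num → 588 + 42 = 630
RR2 = 630 / D = 0.473
D = 630 / 0.473 = 1331.9
Other denominator terms total 1244
other eligible, non-interview = 1331.9 − 1244 ≈ 88

88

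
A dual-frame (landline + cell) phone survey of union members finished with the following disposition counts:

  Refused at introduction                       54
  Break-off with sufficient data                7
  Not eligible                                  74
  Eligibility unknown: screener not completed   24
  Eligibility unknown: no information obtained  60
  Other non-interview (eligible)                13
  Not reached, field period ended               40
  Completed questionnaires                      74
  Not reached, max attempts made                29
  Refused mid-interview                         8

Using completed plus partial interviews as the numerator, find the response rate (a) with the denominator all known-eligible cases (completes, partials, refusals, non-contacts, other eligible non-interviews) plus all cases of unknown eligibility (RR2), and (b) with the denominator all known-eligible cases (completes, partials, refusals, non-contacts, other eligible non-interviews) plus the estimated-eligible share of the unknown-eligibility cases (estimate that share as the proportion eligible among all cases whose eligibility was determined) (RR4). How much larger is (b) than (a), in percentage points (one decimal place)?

Declined to participate = 54 + 8 = 62
Never reached = 40 + 29 = 69
Eligibility not determined = 24 + 60 = 84
Num → 74 + 7 = 81
Denom → 74 + 7 + 62 + 69 + 13 + 84 = 309
RR2 = 81 / 309 = 0.2621
Determined eligible → 74 + 7 + 62 + 69 + 13 = 225
e = 225 / (225 + 74) = 225 / 299 = 0.7525
e × U → 0.7525 × 84 = 63.21
Denom → 225 + 63.21 = 288.21
RR4 = 81 / 288.21 = 0.2810
Difference = 28.10 − 26.21 = 1.89 percentage points

1.9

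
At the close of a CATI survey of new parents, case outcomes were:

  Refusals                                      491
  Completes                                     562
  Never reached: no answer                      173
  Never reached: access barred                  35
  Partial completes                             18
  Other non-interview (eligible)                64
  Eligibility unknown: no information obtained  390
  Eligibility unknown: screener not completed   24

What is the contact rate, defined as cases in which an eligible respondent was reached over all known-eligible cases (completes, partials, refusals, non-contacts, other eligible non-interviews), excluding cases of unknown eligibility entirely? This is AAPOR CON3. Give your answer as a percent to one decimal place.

84.5%

Non-contacts = 173 + 35 = 208
Undetermined eligibility = 24 + 390 = 414
Num → 562 + 18 + 491 + 64 = 1135
Denominator → 562 + 18 + 491 + 208 + 64 = 1343
CON3 = 1135 / 1343 = 0.8451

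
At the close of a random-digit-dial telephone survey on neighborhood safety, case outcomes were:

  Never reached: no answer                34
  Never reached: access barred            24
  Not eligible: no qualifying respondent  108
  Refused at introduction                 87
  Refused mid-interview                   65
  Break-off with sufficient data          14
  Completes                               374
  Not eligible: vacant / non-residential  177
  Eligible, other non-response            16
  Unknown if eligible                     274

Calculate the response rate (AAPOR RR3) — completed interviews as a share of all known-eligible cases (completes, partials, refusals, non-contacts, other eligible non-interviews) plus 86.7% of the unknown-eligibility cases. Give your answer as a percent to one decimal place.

43.9%

Refusal or break-off = 87 + 65 = 152
Never reached = 34 + 24 = 58
Not eligible = 108 + 177 = 285
Top = 374
Eligible (known) = 374 + 14 + 152 + 58 + 16 = 614
Eligible share of unknowns = 0.8670 × 274 = 237.56
Base = 614 + 237.56 = 851.56
RR3 = 374 / 851.56 = 0.4392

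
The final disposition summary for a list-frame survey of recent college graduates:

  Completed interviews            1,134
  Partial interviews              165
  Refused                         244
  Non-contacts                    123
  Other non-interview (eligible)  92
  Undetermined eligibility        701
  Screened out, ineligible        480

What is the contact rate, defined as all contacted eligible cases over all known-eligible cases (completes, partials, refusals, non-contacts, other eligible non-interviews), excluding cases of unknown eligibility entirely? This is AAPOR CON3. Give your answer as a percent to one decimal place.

Num → 1134 + 165 + 244 + 92 = 1635
Base → 1134 + 165 + 244 + 123 + 92 = 1758
CON3 = 1635 / 1758 = 0.9300

93.0%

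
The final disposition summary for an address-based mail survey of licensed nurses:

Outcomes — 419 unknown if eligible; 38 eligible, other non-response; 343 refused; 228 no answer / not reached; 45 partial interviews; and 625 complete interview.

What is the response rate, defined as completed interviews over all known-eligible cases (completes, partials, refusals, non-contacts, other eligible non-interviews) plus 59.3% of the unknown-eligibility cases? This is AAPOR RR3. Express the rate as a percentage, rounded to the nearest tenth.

40.9%

Num → 625
Eligible (known) → 625 + 45 + 343 + 228 + 38 = 1279
Estimated eligible among unknowns → 0.5930 × 419 = 248.47
Base → 1279 + 248.47 = 1527.47
RR3 = 625 / 1527.47 = 0.4092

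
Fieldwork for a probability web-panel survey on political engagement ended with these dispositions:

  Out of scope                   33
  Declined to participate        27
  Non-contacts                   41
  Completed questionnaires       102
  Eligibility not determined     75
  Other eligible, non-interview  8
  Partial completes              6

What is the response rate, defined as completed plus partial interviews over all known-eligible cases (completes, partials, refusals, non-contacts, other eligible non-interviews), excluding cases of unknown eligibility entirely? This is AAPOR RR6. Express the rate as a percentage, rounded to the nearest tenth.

Top → 102 + 6 = 108
Denom → 102 + 6 + 27 + 41 + 8 = 184
RR6 = 108 / 184 = 0.5870

58.7%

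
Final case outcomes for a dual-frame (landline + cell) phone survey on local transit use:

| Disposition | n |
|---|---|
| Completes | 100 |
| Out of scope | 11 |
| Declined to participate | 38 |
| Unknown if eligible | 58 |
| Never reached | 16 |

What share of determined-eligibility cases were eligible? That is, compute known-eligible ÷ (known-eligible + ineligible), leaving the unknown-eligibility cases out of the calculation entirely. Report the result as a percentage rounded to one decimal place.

Eligible (known): 100 + 38 + 16 = 154
e = 154 / (154 + 11) = 154 / 165 = 0.9333

93.3%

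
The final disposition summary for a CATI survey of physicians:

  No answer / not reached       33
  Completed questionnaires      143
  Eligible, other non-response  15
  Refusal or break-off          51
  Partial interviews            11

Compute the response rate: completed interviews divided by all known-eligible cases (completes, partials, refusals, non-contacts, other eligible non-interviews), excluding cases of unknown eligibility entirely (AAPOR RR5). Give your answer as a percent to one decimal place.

Top → 143
Base → 143 + 11 + 51 + 33 + 15 = 253
RR5 = 143 / 253 = 0.5652

56.5%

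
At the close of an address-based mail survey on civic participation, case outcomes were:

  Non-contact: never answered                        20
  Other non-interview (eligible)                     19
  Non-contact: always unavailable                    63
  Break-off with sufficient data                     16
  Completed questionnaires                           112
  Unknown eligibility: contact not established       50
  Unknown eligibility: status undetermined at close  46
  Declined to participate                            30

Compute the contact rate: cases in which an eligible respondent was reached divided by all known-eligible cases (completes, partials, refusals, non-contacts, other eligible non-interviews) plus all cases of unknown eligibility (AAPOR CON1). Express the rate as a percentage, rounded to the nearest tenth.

49.7%

Never reached = 20 + 63 = 83
Unknown eligibility = 50 + 46 = 96
Top = 112 + 16 + 30 + 19 = 177
Denominator = 112 + 16 + 30 + 83 + 19 + 96 = 356
CON1 = 177 / 356 = 0.4972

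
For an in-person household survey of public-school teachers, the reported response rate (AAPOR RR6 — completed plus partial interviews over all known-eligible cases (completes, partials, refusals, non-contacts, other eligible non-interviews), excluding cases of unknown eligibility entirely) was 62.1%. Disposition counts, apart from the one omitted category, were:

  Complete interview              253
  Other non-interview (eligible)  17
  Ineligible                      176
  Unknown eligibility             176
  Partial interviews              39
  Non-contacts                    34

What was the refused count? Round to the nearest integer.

Numerator: 253 + 39 = 292
RR6 = 292 / D = 0.621
D = 292 / 0.621 = 470.2
Remaining denominator categories sum to 343
refused = 470.2 − 343 ≈ 127

127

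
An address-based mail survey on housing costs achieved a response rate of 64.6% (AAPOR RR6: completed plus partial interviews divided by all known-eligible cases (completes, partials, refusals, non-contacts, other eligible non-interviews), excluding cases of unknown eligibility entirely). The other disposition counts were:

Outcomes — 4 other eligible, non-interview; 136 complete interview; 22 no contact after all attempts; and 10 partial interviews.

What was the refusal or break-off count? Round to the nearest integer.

54

Top: 136 + 10 = 146
RR6 = 146 / D = 0.646
D = 146 / 0.646 = 226.0
Other denominator terms total 172
refusal or break-off = 226.0 − 172 ≈ 54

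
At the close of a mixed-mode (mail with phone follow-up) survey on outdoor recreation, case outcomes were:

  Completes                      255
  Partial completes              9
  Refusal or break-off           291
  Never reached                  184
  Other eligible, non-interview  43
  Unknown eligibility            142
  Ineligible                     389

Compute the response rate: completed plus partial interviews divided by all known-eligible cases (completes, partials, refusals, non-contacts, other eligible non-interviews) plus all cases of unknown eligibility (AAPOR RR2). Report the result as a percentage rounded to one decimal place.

Top = 255 + 9 = 264
Denominator = 255 + 9 + 291 + 184 + 43 + 142 = 924
RR2 = 264 / 924 = 0.2857

28.6%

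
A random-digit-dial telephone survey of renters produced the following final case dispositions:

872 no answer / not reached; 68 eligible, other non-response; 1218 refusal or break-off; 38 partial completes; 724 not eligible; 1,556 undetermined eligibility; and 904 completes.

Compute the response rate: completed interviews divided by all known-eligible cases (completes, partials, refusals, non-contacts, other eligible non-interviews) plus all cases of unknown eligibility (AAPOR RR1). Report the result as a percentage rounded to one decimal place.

19.4%

Numerator = 904
Base = 904 + 38 + 1218 + 872 + 68 + 1556 = 4656
RR1 = 904 / 4656 = 0.1942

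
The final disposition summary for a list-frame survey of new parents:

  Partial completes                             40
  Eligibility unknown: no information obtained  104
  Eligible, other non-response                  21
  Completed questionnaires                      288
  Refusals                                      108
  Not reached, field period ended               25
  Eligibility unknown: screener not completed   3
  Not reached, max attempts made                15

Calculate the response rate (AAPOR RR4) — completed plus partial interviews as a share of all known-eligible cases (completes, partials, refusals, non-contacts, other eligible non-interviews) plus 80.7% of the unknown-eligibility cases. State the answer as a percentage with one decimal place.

56.2%

No contact after all attempts = 25 + 15 = 40
Eligibility not determined = 3 + 104 = 107
Numerator = 288 + 40 = 328
Eligible (known) = 288 + 40 + 108 + 40 + 21 = 497
Estimated eligible among unknowns = 0.8070 × 107 = 86.35
Denom = 497 + 86.35 = 583.35
RR4 = 328 / 583.35 = 0.5623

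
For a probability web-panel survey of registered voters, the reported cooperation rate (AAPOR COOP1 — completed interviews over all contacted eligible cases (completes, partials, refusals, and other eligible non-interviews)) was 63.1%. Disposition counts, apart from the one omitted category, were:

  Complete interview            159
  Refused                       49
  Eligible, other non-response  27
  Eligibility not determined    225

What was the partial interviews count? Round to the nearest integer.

17

COOP1 = 159 / D = 0.631
D = 159 / 0.631 = 252.0
Other denominator terms total 235
partial interviews = 252.0 − 235 ≈ 17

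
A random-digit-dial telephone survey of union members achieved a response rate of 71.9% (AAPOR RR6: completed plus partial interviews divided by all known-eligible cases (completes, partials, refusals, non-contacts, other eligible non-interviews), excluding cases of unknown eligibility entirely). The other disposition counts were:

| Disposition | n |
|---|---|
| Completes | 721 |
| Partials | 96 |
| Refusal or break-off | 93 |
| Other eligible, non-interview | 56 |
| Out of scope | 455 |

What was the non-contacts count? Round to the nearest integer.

Top = 721 + 96 = 817
RR6 = 817 / D = 0.719
D = 817 / 0.719 = 1136.3
Remaining denominator categories sum to 966
non-contacts = 1136.3 − 966 ≈ 170

170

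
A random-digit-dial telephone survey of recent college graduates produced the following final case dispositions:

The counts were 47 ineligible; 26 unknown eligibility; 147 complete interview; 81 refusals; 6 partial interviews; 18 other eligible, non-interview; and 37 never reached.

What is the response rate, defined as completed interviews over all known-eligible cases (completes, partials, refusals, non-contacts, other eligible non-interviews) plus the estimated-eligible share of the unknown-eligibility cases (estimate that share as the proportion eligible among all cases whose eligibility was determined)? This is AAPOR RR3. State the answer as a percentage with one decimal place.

47.2%

Num = 147
Determined eligible = 147 + 6 + 81 + 37 + 18 = 289
e = 289 / (289 + 47) = 289 / 336 = 0.8601
Estimated eligible among unknowns = 0.8601 × 26 = 22.36
Denom = 289 + 22.36 = 311.36
RR3 = 147 / 311.36 = 0.4721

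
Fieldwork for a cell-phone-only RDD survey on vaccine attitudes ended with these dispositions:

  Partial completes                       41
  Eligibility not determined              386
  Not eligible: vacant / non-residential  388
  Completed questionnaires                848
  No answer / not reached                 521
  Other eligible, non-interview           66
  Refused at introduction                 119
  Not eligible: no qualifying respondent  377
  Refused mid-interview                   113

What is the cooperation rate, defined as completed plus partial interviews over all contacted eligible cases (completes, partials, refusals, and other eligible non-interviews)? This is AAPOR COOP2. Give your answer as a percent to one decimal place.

74.9%

Refused = 119 + 113 = 232
Not eligible = 377 + 388 = 765
Num → 848 + 41 = 889
Base → 848 + 41 + 232 + 66 = 1187
COOP2 = 889 / 1187 = 0.7489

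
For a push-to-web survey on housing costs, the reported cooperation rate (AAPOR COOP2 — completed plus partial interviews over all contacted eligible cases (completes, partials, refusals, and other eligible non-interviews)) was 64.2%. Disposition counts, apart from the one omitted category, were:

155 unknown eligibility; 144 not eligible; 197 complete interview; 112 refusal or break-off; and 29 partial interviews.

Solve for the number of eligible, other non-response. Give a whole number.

Top: 197 + 29 = 226
COOP2 = 226 / D = 0.642
D = 226 / 0.642 = 352.0
Remaining denominator categories sum to 338
eligible, other non-response = 352.0 − 338 ≈ 14

14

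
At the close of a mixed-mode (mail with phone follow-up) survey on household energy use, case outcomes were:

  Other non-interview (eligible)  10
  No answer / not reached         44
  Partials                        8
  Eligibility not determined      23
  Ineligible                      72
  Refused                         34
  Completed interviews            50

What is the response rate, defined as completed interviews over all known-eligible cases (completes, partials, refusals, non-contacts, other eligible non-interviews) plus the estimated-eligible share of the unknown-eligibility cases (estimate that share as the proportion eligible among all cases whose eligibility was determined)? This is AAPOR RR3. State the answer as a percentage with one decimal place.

Top = 50
Known eligible = 50 + 8 + 34 + 44 + 10 = 146
e = 146 / (146 + 72) = 146 / 218 = 0.6697
e × U = 0.6697 × 23 = 15.40
Denominator = 146 + 15.40 = 161.40
RR3 = 50 / 161.40 = 0.3098

31.0%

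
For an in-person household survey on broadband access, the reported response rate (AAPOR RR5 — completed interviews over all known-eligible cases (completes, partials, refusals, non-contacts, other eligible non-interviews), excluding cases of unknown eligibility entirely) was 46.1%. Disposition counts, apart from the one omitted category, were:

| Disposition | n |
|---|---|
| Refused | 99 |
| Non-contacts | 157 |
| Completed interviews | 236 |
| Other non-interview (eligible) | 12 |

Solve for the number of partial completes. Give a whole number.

RR5 = 236 / D = 0.461
D = 236 / 0.461 = 511.9
Remaining denominator categories sum to 504
partial completes = 511.9 − 504 ≈ 8

8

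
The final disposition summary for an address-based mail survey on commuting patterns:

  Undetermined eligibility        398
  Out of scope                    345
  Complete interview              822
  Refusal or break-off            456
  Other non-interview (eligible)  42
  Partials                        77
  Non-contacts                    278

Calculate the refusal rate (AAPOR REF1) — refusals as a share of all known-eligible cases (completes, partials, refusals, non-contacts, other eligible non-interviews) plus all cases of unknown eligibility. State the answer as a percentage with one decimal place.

22.0%

Top → 456
Base → 822 + 77 + 456 + 278 + 42 + 398 = 2073
REF1 = 456 / 2073 = 0.2200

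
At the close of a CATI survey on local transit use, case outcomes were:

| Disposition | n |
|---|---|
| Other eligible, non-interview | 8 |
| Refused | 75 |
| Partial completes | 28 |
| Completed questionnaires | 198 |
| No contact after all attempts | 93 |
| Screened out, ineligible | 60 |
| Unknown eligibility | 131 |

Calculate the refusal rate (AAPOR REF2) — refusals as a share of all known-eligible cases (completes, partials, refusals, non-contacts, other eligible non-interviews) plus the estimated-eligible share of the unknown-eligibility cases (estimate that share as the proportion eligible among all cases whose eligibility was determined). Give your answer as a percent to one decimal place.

14.5%

Top: 75
Known eligible: 198 + 28 + 75 + 93 + 8 = 402
e = 402 / (402 + 60) = 402 / 462 = 0.8701
Eligible share of unknowns: 0.8701 × 131 = 113.98
Denom: 402 + 113.98 = 515.98
REF2 = 75 / 515.98 = 0.1454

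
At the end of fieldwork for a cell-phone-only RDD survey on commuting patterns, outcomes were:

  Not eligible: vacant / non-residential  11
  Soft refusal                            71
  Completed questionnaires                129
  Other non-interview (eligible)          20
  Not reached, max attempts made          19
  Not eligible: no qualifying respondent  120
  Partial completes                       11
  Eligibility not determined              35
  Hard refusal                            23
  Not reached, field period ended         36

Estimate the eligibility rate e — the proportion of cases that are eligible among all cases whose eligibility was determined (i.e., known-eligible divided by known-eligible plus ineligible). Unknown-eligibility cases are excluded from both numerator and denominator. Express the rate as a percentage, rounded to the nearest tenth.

70.2%

Refusals = 23 + 71 = 94
No contact after all attempts = 36 + 19 = 55
Screened out, ineligible = 120 + 11 = 131
Determined eligible → 129 + 11 + 94 + 55 + 20 = 309
e = 309 / (309 + 131) = 309 / 440 = 0.7023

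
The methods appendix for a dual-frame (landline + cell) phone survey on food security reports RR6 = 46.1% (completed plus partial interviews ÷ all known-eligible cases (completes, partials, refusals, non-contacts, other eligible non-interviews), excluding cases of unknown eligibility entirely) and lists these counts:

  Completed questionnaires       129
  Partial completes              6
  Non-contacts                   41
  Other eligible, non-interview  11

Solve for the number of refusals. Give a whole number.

106

Top: 129 + 6 = 135
RR6 = 135 / D = 0.461
D = 135 / 0.461 = 292.8
Rest of base = 187
refusals = 292.8 − 187 ≈ 106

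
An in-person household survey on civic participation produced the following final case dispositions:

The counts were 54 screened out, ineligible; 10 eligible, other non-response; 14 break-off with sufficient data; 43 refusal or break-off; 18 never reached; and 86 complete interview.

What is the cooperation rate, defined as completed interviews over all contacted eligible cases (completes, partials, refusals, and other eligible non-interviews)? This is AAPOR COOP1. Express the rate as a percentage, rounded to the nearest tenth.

Num: 86
Denominator: 86 + 14 + 43 + 10 = 153
COOP1 = 86 / 153 = 0.5621

56.2%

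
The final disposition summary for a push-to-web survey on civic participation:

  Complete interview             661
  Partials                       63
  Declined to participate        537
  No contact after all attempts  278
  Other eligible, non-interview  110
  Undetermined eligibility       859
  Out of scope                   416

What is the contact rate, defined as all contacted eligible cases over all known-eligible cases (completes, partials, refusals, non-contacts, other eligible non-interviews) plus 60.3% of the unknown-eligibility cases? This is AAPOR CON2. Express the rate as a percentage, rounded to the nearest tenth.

Numerator: 661 + 63 + 537 + 110 = 1371
Known eligible: 661 + 63 + 537 + 278 + 110 = 1649
Eligible share of unknowns: 0.6030 × 859 = 517.98
Denominator: 1649 + 517.98 = 2166.98
CON2 = 1371 / 2166.98 = 0.6327

63.3%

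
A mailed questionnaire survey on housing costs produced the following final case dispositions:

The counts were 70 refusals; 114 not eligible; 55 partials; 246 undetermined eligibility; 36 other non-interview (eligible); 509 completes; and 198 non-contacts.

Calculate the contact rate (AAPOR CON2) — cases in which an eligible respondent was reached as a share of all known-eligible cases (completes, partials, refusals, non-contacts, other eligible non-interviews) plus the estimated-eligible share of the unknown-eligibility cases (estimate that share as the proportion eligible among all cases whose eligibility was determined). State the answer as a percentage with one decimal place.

61.7%

Numerator = 509 + 55 + 70 + 36 = 670
Eligible (known) = 509 + 55 + 70 + 198 + 36 = 868
e = 868 / (868 + 114) = 868 / 982 = 0.8839
Eligible share of unknowns = 0.8839 × 246 = 217.44
Denom = 868 + 217.44 = 1085.44
CON2 = 670 / 1085.44 = 0.6173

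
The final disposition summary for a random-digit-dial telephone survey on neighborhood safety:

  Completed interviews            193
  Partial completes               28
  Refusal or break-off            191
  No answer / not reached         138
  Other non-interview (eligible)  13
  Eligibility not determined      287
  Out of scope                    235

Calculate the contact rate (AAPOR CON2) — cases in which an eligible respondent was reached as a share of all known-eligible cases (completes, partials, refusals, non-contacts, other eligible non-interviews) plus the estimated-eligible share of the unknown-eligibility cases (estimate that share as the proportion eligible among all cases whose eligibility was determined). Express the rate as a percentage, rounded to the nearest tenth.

Num = 193 + 28 + 191 + 13 = 425
Determined eligible = 193 + 28 + 191 + 138 + 13 = 563
e = 563 / (563 + 235) = 563 / 798 = 0.7055
e × U = 0.7055 × 287 = 202.48
Denominator = 563 + 202.48 = 765.48
CON2 = 425 / 765.48 = 0.5552

55.5%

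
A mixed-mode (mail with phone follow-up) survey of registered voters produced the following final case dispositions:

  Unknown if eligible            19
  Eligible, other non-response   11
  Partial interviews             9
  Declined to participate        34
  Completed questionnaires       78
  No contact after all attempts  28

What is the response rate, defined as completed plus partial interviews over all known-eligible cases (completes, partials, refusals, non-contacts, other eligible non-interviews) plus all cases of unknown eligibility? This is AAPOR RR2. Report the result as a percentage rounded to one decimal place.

48.6%

Numerator: 78 + 9 = 87
Denom: 78 + 9 + 34 + 28 + 11 + 19 = 179
RR2 = 87 / 179 = 0.4860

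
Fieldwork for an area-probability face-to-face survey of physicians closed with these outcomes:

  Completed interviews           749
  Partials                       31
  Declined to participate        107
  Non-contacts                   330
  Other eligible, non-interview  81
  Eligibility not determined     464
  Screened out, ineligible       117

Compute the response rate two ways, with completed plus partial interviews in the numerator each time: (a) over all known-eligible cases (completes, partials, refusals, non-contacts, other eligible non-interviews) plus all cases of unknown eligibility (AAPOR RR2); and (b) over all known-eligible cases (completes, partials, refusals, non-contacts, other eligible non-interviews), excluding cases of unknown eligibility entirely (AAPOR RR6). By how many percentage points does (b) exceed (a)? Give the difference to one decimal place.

Top = 749 + 31 = 780
Base = 749 + 31 + 107 + 330 + 81 + 464 = 1762
RR2 = 780 / 1762 = 0.4427
Base = 749 + 31 + 107 + 330 + 81 = 1298
RR6 = 780 / 1298 = 0.6009
Difference = 60.09 − 44.27 = 15.82 percentage points

15.8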